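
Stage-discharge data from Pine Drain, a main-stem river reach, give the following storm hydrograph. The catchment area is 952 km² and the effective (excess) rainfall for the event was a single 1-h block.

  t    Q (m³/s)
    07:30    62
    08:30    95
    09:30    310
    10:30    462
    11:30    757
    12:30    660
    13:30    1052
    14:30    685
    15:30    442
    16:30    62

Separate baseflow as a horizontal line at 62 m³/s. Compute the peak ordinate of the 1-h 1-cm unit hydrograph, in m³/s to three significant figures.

U_p ≈ 660 m³/s

Direct runoff: 0.0, 33.0, 248.0, 400.0, 695.0, 598.0, 990.0, 623.0, 380.0, 0.0 m³/s; ΣQ_DR = 3967 m³/s, peak = 990.0 m³/s.
Runoff depth d = ΣQ_DR·Δt / A = 3967 × 3600 / (952 km²) = 15.00 mm.
The 1-cm UH is the DRH scaled by (10 mm)/d, so U_p = 990.0 × 10/15.00 = 660 m³/s.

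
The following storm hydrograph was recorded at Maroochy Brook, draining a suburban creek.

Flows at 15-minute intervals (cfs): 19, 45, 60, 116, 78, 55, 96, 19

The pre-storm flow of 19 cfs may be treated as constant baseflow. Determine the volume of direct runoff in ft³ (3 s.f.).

Direct-runoff ordinates (Q − Q_b): 0.0, 26.0, 41.0, 97.0, 59.0, 36.0, 77.0, 0.0 cfs.
ΣQ_DR = 336.0 cfs.
With Δt = 0.25 h = 900 s, V = ΣQ_DR · Δt = 336.0 × 900 = 3.02 × 10^5 ft³.

V ≈ 3.02 × 10^5 ft³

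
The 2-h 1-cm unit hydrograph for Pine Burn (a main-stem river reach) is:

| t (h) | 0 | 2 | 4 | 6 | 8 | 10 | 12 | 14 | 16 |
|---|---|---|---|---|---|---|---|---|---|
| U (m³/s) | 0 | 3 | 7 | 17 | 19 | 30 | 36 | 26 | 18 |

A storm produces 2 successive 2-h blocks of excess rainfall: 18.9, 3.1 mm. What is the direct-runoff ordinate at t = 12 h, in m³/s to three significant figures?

Q ≈ 77.3 m³/s

By discrete convolution, Q_j = Σ (P_i / 10 mm) · U_{j−i}.
At t = 12 h (j=6): Q = (18.9/10)·36 + (3.1/10)·30 = 77.3 m³/s.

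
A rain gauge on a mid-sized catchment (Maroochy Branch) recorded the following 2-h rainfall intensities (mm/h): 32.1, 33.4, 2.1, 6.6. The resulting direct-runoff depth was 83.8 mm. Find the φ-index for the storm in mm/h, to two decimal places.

φ ≈ 11.80 mm/h

Only the 2 blocks with intensity above φ contribute runoff: 32.1, 33.4 mm/h.
Σ(I−φ)·Δt = d  ⇒  (32.1+33.4 − 2φ)·2 = 83.8
φ = (65.50 − 83.8/2) / 2 = 11.80 mm/h.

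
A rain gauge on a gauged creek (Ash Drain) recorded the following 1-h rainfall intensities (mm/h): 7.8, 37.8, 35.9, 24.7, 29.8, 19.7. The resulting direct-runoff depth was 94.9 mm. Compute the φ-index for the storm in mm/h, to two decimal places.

φ ≈ 10.60 mm/h

Only the 5 blocks with intensity above φ contribute runoff: 37.8, 35.9, 24.7, 29.8, 19.7 mm/h.
Σ(I−φ)·Δt = d  ⇒  (37.8+35.9+24.7+29.8+19.7 − 5φ)·1 = 94.9
φ = (147.9 − 94.9/1) / 5 = 10.60 mm/h.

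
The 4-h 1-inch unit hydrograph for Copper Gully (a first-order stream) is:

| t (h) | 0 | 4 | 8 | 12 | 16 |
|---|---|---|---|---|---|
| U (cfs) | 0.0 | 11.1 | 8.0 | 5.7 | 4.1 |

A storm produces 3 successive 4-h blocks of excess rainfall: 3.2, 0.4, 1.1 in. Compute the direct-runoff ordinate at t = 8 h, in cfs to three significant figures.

Q ≈ 30.0 cfs

By discrete convolution, Q_j = Σ (P_i / 1 in) · U_{j−i}.
At t = 8 h (j=2): Q = (3.2/1)·8.0 + (0.4/1)·11.1 + (1.1/1)·0.0 = 30.0 cfs.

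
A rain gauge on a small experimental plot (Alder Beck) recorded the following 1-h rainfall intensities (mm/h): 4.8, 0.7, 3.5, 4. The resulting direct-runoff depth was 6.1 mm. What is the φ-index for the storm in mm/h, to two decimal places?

Only the 3 blocks with intensity above φ contribute runoff: 4.8, 3.5, 4 mm/h.
Σ(I−φ)·Δt = d  ⇒  (4.8+3.5+4 − 3φ)·1 = 6.1
φ = (12.30 − 6.1/1) / 3 = 2.07 mm/h.

φ ≈ 2.07 mm/h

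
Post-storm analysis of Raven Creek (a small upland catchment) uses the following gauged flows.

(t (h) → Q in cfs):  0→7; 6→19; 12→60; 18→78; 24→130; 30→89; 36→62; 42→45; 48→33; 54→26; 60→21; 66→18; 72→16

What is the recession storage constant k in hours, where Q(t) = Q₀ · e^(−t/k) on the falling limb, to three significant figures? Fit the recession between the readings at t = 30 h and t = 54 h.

k ≈ 19.5 h

On the falling limb, Q drops from 89 to 26 cfs between t = 30 h and t = 54 h (Δt = 24 h).
k = −Δt / ln(Q₂/Q₁) = −24 / ln(26/89) = 19.5 h.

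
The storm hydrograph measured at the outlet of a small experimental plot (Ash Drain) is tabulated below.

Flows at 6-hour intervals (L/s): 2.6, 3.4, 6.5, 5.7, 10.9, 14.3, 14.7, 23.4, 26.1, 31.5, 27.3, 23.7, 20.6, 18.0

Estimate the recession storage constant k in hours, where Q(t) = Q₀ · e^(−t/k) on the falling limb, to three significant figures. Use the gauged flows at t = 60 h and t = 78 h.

k ≈ 43.2 h

On the falling limb, Q drops from 27.3 to 18.0 L/s between t = 60 h and t = 78 h (Δt = 18 h).
k = −Δt / ln(Q₂/Q₁) = −18 / ln(18.0/27.3) = 43.2 h.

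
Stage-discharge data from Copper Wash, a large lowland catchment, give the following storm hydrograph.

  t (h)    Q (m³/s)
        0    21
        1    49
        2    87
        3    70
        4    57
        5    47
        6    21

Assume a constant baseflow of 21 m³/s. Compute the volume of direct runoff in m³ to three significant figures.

Direct-runoff ordinates (Q − Q_b): 0.0, 28.0, 66.0, 49.0, 36.0, 26.0, 0.0 m³/s.
ΣQ_DR = 205.0 m³/s.
With Δt = 1 h = 3600 s, V = ΣQ_DR · Δt = 205.0 × 3600 = 7.38 × 10^5 m³.

V ≈ 7.38 × 10^5 m³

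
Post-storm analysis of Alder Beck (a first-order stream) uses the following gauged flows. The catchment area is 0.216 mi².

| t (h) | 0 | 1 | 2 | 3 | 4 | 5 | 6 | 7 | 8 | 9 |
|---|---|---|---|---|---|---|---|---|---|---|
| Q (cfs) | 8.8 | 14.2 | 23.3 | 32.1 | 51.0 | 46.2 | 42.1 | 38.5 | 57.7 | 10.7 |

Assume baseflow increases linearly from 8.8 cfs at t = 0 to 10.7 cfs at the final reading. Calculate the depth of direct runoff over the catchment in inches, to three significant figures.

Direct runoff: 0.00, 5.19, 14.08, 22.67, 41.36, 36.34, 32.03, 28.22, 47.21, 0.00 cfs; ΣQ_DR = 227.1 cfs.
V = ΣQ_DR · Δt = 227.1 × 3600 s = 8.176 × 10^5 ft³.
Over A = 0.216 mi², depth = V / A = 1.63 in.

d ≈ 1.63 in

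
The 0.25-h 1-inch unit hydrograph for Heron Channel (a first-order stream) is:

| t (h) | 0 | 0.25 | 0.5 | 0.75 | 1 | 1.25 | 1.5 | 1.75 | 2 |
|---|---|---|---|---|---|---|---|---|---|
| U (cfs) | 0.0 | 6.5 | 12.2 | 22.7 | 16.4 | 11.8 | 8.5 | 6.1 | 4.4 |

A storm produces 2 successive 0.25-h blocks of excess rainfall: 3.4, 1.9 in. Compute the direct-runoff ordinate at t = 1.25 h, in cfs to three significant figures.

Q ≈ 71.3 cfs

By discrete convolution, Q_j = Σ (P_i / 1 in) · U_{j−i}.
At t = 1.25 h (j=5): Q = (3.4/1)·11.8 + (1.9/1)·16.4 = 71.3 cfs.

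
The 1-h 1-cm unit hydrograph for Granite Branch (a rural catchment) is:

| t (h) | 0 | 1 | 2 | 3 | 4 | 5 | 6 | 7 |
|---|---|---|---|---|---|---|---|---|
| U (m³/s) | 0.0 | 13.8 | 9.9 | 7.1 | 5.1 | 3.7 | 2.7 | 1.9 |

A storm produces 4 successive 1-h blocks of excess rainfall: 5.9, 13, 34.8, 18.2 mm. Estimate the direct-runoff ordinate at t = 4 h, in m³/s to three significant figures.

Q ≈ 71.8 m³/s

By discrete convolution, Q_j = Σ (P_i / 10 mm) · U_{j−i}.
At t = 4 h (j=4): Q = (5.9/10)·5.1 + (13/10)·7.1 + (34.8/10)·9.9 + (18.2/10)·13.8 = 71.8 m³/s.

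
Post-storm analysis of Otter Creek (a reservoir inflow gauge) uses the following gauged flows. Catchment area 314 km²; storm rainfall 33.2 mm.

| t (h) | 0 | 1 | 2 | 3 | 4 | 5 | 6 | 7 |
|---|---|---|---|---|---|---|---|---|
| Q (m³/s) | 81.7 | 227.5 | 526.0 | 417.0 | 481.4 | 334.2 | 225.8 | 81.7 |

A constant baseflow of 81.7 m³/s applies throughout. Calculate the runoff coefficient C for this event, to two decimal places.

ΣQ_DR = 1722 m³/s; V = ΣQ_DR·Δt = 6.198 × 10^6 m³.
Runoff depth d = V / A = 19.74 mm.
C = d / P = 19.74 / 33.2 = 0.59.

C ≈ 0.59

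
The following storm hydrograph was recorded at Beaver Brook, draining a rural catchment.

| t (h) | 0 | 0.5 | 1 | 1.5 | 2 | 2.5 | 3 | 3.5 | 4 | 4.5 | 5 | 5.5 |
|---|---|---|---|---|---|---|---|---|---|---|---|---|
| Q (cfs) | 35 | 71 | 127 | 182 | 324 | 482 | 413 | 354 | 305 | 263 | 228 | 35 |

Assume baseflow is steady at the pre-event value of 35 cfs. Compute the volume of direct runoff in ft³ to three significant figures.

Direct-runoff ordinates (Q − Q_b): 0.0, 36.0, 92.0, 147.0, 289.0, 447.0, 378.0, 319.0, 270.0, 228.0, 193.0, 0.0 cfs.
ΣQ_DR = 2399 cfs.
With Δt = 0.5 h = 1800 s, V = ΣQ_DR · Δt = 2399 × 1800 = 4.32 × 10^6 ft³.

V ≈ 4.32 × 10^6 ft³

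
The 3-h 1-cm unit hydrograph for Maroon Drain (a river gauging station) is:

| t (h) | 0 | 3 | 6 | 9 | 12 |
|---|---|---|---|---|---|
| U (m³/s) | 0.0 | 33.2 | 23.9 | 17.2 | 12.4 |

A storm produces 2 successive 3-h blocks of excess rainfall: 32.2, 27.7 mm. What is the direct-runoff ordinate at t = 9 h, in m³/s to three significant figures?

Q ≈ 122 m³/s

By discrete convolution, Q_j = Σ (P_i / 10 mm) · U_{j−i}.
At t = 9 h (j=3): Q = (32.2/10)·17.2 + (27.7/10)·23.9 = 122 m³/s.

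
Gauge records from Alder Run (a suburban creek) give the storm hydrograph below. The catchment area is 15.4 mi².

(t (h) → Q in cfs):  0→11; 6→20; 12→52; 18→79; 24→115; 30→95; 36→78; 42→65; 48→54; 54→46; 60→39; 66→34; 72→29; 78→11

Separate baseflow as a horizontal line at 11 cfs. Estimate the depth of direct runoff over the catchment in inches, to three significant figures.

d ≈ 0.347 in

Direct runoff: 0.0, 9.0, 41.0, 68.0, 104.0, 84.0, 67.0, 54.0, 43.0, 35.0, 28.0, 23.0, 18.0, 0.0 cfs; ΣQ_DR = 574.0 cfs.
V = ΣQ_DR · Δt = 574.0 × 21600 s = 1.240 × 10^7 ft³.
Over A = 15.4 mi², depth = V / A = 0.347 in.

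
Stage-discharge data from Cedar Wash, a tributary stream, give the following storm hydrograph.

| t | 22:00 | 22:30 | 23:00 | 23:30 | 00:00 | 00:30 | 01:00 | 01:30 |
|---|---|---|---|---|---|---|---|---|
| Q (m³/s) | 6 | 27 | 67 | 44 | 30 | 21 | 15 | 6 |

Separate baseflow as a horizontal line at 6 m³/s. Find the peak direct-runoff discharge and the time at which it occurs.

Subtracting baseflow gives direct-runoff ordinates: 0.0, 21.0, 61.0, 38.0, 24.0, 15.0, 9.0, 0.0 m³/s.
The maximum is 61.0 m³/s, occurring at the reading for t = 23:00.

Q_p = 61.0 m³/s at t = 23:00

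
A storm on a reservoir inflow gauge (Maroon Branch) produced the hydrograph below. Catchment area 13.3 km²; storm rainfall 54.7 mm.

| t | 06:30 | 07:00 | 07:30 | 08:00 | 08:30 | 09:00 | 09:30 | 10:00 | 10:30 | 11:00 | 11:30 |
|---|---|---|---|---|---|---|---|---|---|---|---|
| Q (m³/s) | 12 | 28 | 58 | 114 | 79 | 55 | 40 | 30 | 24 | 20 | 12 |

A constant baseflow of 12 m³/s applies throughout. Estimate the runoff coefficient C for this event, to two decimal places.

ΣQ_DR = 340.0 m³/s; V = ΣQ_DR·Δt = 6.120 × 10^5 m³.
Runoff depth d = V / A = 46.02 mm.
C = d / P = 46.02 / 54.7 = 0.84.

C ≈ 0.84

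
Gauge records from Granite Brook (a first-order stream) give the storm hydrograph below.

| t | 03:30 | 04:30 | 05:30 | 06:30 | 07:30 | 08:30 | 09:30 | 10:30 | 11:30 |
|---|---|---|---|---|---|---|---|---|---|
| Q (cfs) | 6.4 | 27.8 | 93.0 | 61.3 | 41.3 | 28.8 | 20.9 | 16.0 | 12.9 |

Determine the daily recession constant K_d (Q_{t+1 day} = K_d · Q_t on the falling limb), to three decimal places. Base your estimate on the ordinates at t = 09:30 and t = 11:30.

Between t = 09:30 and t = 11:30 the flow falls from 20.9 to 12.9 cfs over 2×1 h = 2 h.
Per-interval ratio K = (12.9/20.9)^(1/2) = 0.7856; K_d = K^(24/1) = 0.003.

K_d ≈ 0.003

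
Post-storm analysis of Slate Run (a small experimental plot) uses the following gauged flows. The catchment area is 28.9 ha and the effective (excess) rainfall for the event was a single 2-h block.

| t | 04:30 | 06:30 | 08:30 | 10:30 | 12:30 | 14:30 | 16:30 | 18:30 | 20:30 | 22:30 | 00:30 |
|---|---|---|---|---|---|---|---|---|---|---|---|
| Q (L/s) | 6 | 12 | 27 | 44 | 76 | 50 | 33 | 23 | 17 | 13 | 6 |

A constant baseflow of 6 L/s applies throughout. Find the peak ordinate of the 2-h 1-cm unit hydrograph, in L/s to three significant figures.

Direct runoff: 0.0, 6.0, 21.0, 38.0, 70.0, 44.0, 27.0, 17.0, 11.0, 7.0, 0.0 L/s; ΣQ_DR = 241.0 L/s, peak = 70.0 L/s.
Runoff depth d = ΣQ_DR·Δt / A = 241.0 × 7200 / (28.9 ha) = 6.004 mm.
The 1-cm UH is the DRH scaled by (10 mm)/d, so U_p = 70.0 × 10/6.004 = 117 L/s.

U_p ≈ 117 L/s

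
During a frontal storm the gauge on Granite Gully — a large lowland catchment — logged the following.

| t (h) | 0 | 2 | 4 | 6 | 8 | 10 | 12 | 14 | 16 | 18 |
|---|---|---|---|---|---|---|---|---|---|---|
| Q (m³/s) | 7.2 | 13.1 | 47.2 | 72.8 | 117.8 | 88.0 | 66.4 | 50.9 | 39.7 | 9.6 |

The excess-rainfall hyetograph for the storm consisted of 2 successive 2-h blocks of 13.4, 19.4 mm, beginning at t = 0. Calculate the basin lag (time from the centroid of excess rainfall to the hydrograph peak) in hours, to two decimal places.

t_L ≈ 5.82 h

Centroid of excess rainfall: t_c = Σ P_i·t̄_i / ΣP_i = 2.1829 h (block centres at 1, 3 h).
Hydrograph peak occurs at t = 8 h, so basin lag t_L = 8 − 2.1829 = 5.82 h.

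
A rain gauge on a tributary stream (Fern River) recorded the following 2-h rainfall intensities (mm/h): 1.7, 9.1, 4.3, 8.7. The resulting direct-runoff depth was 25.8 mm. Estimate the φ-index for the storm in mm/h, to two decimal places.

Only the 3 blocks with intensity above φ contribute runoff: 9.1, 4.3, 8.7 mm/h.
Σ(I−φ)·Δt = d  ⇒  (9.1+4.3+8.7 − 3φ)·2 = 25.8
φ = (22.10 − 25.8/2) / 3 = 3.07 mm/h.

φ ≈ 3.07 mm/h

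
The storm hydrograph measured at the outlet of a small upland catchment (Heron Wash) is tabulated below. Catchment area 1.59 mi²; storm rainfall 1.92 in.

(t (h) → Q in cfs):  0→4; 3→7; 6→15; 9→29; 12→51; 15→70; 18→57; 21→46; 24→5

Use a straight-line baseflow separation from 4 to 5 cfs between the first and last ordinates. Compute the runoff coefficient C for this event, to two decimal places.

C ≈ 0.37

ΣQ_DR = 243.5 cfs; V = ΣQ_DR·Δt = 2.630 × 10^6 ft³.
Runoff depth d = V / A = 0.7119 in.
C = d / P = 0.7119 / 1.92 = 0.37.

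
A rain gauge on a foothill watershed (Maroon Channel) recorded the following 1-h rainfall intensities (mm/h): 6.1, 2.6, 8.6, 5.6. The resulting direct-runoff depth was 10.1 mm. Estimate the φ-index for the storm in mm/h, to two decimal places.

φ ≈ 3.40 mm/h

Only the 3 blocks with intensity above φ contribute runoff: 6.1, 8.6, 5.6 mm/h.
Σ(I−φ)·Δt = d  ⇒  (6.1+8.6+5.6 − 3φ)·1 = 10.1
φ = (20.30 − 10.1/1) / 3 = 3.40 mm/h.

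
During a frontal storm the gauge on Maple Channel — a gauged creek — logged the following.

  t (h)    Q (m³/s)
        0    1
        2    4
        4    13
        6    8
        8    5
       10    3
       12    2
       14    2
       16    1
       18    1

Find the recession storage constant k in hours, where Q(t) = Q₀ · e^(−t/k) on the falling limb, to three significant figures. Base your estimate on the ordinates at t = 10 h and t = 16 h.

k ≈ 5.46 h

On the falling limb, Q drops from 3 to 1 m³/s between t = 10 h and t = 16 h (Δt = 6 h).
k = −Δt / ln(Q₂/Q₁) = −6 / ln(1/3) = 5.46 h.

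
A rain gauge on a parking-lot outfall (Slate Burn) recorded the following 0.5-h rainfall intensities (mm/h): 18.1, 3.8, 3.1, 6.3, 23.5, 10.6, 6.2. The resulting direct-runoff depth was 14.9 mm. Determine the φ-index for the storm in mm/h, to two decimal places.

Only the 3 blocks with intensity above φ contribute runoff: 18.1, 23.5, 10.6 mm/h.
Σ(I−φ)·Δt = d  ⇒  (18.1+23.5+10.6 − 3φ)·0.5 = 14.9
φ = (52.20 − 14.9/0.5) / 3 = 7.47 mm/h.

φ ≈ 7.47 mm/h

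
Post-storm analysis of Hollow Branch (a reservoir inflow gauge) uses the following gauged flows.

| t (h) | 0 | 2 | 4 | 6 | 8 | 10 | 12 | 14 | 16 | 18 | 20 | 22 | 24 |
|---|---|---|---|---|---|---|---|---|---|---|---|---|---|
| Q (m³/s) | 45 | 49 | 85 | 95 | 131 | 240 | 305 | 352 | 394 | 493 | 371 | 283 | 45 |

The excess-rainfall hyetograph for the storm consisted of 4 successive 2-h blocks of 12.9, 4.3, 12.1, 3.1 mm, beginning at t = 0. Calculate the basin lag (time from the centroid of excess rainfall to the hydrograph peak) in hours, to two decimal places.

Centroid of excess rainfall: t_c = Σ P_i·t̄_i / ΣP_i = 3.3333 h (block centres at 1, 3, 5, 7 h).
Hydrograph peak occurs at t = 18 h, so basin lag t_L = 18 − 3.3333 = 14.67 h.

t_L ≈ 14.67 h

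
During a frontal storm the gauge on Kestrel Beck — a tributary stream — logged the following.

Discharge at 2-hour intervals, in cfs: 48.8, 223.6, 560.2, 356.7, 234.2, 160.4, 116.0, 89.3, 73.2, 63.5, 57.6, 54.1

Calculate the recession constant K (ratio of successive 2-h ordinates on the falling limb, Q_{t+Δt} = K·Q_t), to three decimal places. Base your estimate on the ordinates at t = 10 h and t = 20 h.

K ≈ 0.815

Using the recession-limb readings at t = 10 h and t = 20 h: Q falls from 160.4 to 57.6 cfs over 5 intervals.
K = (Q₂/Q₁)^(1/5) = (57.6/160.4)^(1/5) = 0.815.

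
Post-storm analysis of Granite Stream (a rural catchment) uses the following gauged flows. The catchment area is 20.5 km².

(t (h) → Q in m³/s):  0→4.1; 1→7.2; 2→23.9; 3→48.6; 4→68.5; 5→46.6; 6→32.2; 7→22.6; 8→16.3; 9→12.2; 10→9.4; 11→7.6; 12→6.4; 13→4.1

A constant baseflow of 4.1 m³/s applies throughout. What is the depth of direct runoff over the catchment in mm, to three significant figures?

Direct runoff: 0.0, 3.1, 19.8, 44.5, 64.4, 42.5, 28.1, 18.5, 12.2, 8.1, 5.3, 3.5, 2.3, 0.0 m³/s; ΣQ_DR = 252.3 m³/s.
V = ΣQ_DR · Δt = 252.3 × 3600 s = 9.083 × 10^5 m³.
Over A = 20.5 km², depth = V / A = 44.3 mm.

d ≈ 44.3 mm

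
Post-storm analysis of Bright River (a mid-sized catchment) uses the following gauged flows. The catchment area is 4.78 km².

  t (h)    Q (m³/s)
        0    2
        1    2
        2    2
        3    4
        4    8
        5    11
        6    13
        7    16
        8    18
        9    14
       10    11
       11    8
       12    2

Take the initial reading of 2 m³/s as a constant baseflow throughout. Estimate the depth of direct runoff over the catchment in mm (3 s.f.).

d ≈ 64.0 mm

Direct runoff: 0.0, 0.0, 0.0, 2.0, 6.0, 9.0, 11.0, 14.0, 16.0, 12.0, 9.0, 6.0, 0.0 m³/s; ΣQ_DR = 85.00 m³/s.
V = ΣQ_DR · Δt = 85.00 × 3600 s = 3.060 × 10^5 m³.
Over A = 4.78 km², depth = V / A = 64.0 mm.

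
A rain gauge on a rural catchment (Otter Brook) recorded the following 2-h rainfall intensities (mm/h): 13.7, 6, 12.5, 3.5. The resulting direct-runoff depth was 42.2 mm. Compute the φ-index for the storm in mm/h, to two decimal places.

Only the 3 blocks with intensity above φ contribute runoff: 13.7, 6, 12.5 mm/h.
Σ(I−φ)·Δt = d  ⇒  (13.7+6+12.5 − 3φ)·2 = 42.2
φ = (32.20 − 42.2/2) / 3 = 3.70 mm/h.

φ ≈ 3.70 mm/h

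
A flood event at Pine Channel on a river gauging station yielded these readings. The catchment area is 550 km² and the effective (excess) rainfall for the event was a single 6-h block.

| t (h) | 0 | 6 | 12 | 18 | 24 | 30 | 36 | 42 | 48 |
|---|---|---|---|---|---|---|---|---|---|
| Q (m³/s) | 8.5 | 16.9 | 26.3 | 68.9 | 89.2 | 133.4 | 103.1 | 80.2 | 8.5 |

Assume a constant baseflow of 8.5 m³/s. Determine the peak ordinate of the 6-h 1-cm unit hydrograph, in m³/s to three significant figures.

Direct runoff: 0.0, 8.4, 17.8, 60.4, 80.7, 124.9, 94.6, 71.7, 0.0 m³/s; ΣQ_DR = 458.5 m³/s, peak = 124.9 m³/s.
Runoff depth d = ΣQ_DR·Δt / A = 458.5 × 21600 / (550 km²) = 18.01 mm.
The 1-cm UH is the DRH scaled by (10 mm)/d, so U_p = 124.9 × 10/18.01 = 69.4 m³/s.

U_p ≈ 69.4 m³/s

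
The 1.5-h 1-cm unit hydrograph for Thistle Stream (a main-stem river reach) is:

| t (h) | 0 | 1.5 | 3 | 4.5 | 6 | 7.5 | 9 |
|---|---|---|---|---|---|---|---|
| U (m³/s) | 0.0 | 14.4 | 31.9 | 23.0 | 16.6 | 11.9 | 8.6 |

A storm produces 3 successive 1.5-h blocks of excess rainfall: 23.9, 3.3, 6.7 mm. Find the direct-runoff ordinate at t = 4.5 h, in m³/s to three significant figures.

Q ≈ 75.1 m³/s

By discrete convolution, Q_j = Σ (P_i / 10 mm) · U_{j−i}.
At t = 4.5 h (j=3): Q = (23.9/10)·23.0 + (3.3/10)·31.9 + (6.7/10)·14.4 = 75.1 m³/s.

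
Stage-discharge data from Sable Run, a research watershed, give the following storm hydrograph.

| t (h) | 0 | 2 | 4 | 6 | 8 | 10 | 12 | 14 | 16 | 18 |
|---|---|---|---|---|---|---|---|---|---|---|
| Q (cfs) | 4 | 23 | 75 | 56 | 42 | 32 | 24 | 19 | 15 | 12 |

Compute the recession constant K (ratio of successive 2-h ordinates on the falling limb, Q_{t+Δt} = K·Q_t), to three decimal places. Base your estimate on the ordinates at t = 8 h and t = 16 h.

K ≈ 0.773

Using the recession-limb readings at t = 8 h and t = 16 h: Q falls from 42 to 15 cfs over 4 intervals.
K = (Q₂/Q₁)^(1/4) = (15/42)^(1/4) = 0.773.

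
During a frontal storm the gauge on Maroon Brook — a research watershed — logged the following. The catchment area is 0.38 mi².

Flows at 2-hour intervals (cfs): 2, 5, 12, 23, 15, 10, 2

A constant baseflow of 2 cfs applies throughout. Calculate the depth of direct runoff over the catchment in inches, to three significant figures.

d ≈ 0.449 in

Direct runoff: 0.0, 3.0, 10.0, 21.0, 13.0, 8.0, 0.0 cfs; ΣQ_DR = 55.00 cfs.
V = ΣQ_DR · Δt = 55.00 × 7200 s = 3.960 × 10^5 ft³.
Over A = 0.38 mi², depth = V / A = 0.449 in.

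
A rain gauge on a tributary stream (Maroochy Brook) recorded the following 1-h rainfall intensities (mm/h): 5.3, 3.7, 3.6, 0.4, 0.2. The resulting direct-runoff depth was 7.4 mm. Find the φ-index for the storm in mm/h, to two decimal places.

φ ≈ 1.73 mm/h

Only the 3 blocks with intensity above φ contribute runoff: 5.3, 3.7, 3.6 mm/h.
Σ(I−φ)·Δt = d  ⇒  (5.3+3.7+3.6 − 3φ)·1 = 7.4
φ = (12.60 − 7.4/1) / 3 = 1.73 mm/h.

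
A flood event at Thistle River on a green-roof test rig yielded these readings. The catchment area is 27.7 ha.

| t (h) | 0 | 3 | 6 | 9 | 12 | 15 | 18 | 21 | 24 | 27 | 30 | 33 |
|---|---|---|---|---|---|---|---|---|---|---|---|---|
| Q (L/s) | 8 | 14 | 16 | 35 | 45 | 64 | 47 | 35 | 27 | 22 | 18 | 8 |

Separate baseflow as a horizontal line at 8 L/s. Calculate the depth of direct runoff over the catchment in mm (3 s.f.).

Direct runoff: 0.0, 6.0, 8.0, 27.0, 37.0, 56.0, 39.0, 27.0, 19.0, 14.0, 10.0, 0.0 L/s; ΣQ_DR = 243.0 L/s.
V = ΣQ_DR · Δt = 243.0 × 10800 s = 2.624 × 10^6 L.
Over A = 27.7 ha, depth = V / A = 9.47 mm.

d ≈ 9.47 mm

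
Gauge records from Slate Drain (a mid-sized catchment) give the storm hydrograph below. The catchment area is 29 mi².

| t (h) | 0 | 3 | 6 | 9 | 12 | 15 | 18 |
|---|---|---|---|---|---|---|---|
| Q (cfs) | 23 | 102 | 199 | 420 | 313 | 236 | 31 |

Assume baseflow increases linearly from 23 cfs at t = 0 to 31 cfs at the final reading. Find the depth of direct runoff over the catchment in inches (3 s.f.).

d ≈ 0.182 in

Direct runoff: 0.00, 77.67, 173.33, 393.00, 284.67, 206.33, 0.00 cfs; ΣQ_DR = 1135 cfs.
V = ΣQ_DR · Δt = 1135 × 10800 s = 1.226 × 10^7 ft³.
Over A = 29 mi², depth = V / A = 0.182 in.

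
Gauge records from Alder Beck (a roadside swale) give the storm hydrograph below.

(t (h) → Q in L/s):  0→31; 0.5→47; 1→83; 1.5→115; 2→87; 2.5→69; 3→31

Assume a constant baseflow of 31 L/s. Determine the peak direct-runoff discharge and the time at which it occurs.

Q_p = 84.0 L/s at t = 1.5 h

Subtracting baseflow gives direct-runoff ordinates: 0.0, 16.0, 52.0, 84.0, 56.0, 38.0, 0.0 L/s.
The maximum is 84.0 L/s, occurring at the reading for t = 1.5 h.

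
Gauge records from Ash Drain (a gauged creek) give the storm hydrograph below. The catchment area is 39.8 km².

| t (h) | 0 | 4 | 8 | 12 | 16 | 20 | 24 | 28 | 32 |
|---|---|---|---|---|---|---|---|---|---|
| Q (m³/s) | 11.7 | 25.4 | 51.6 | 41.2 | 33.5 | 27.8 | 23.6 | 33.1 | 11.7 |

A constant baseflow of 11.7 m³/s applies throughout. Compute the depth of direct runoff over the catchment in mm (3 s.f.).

Direct runoff: 0.0, 13.7, 39.9, 29.5, 21.8, 16.1, 11.9, 21.4, 0.0 m³/s; ΣQ_DR = 154.3 m³/s.
V = ΣQ_DR · Δt = 154.3 × 14400 s = 2.222 × 10^6 m³.
Over A = 39.8 km², depth = V / A = 55.8 mm.

d ≈ 55.8 mm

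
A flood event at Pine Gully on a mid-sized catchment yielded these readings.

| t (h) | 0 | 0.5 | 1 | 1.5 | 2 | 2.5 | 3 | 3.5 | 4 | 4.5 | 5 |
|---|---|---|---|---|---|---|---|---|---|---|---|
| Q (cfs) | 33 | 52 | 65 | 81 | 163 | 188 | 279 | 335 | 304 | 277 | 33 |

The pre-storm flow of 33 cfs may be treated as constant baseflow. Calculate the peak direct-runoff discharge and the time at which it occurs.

Q_p = 302.0 cfs at t = 3.5 h

Subtracting baseflow gives direct-runoff ordinates: 0.0, 19.0, 32.0, 48.0, 130.0, 155.0, 246.0, 302.0, 271.0, 244.0, 0.0 cfs.
The maximum is 302.0 cfs, occurring at the reading for t = 3.5 h.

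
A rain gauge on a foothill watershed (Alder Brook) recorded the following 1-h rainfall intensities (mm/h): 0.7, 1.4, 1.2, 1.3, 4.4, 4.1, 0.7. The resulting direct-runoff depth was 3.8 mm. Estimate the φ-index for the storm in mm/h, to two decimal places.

φ ≈ 2.35 mm/h

Only the 2 blocks with intensity above φ contribute runoff: 4.4, 4.1 mm/h.
Σ(I−φ)·Δt = d  ⇒  (4.4+4.1 − 2φ)·1 = 3.8
φ = (8.500 − 3.8/1) / 2 = 2.35 mm/h.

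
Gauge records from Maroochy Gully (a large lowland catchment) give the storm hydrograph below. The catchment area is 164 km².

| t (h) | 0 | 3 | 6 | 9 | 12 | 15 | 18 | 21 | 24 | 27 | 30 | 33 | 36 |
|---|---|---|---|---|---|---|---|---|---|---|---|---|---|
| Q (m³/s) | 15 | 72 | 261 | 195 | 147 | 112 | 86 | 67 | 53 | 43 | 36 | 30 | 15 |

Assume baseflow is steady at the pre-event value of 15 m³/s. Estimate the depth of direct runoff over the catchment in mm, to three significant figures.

Direct runoff: 0.0, 57.0, 246.0, 180.0, 132.0, 97.0, 71.0, 52.0, 38.0, 28.0, 21.0, 15.0, 0.0 m³/s; ΣQ_DR = 937.0 m³/s.
V = ΣQ_DR · Δt = 937.0 × 10800 s = 1.012 × 10^7 m³.
Over A = 164 km², depth = V / A = 61.7 mm.

d ≈ 61.7 mm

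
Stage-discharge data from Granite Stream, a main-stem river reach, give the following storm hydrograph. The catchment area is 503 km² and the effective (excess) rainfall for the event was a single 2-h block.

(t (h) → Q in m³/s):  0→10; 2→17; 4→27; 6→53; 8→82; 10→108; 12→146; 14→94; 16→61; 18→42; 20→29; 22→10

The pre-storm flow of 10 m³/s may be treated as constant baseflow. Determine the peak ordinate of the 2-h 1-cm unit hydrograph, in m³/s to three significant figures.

U_p ≈ 170 m³/s

Direct runoff: 0.0, 7.0, 17.0, 43.0, 72.0, 98.0, 136.0, 84.0, 51.0, 32.0, 19.0, 0.0 m³/s; ΣQ_DR = 559.0 m³/s, peak = 136.0 m³/s.
Runoff depth d = ΣQ_DR·Δt / A = 559.0 × 7200 / (503 km²) = 8.002 mm.
The 1-cm UH is the DRH scaled by (10 mm)/d, so U_p = 136.0 × 10/8.002 = 170 m³/s.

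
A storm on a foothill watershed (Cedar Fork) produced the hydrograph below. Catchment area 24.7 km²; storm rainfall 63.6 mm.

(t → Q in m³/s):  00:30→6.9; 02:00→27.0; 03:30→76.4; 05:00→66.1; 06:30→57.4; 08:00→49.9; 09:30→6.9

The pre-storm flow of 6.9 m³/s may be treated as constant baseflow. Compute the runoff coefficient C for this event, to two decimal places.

C ≈ 0.83

ΣQ_DR = 242.3 m³/s; V = ΣQ_DR·Δt = 1.308 × 10^6 m³.
Runoff depth d = V / A = 52.97 mm.
C = d / P = 52.97 / 63.6 = 0.83.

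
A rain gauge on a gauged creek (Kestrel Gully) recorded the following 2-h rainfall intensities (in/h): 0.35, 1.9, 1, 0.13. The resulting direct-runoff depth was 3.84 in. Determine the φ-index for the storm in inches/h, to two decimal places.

Only the 2 blocks with intensity above φ contribute runoff: 1.9, 1 in/h.
Σ(I−φ)·Δt = d  ⇒  (1.9+1 − 2φ)·2 = 3.84
φ = (2.900 − 3.84/2) / 2 = 0.49 in/h.

φ ≈ 0.49 in/h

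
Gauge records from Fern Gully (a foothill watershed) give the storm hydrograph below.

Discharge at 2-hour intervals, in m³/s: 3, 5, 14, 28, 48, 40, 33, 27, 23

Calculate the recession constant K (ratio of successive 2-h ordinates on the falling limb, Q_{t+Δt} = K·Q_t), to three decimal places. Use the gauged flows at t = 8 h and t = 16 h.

Using the recession-limb readings at t = 8 h and t = 16 h: Q falls from 48 to 23 m³/s over 4 intervals.
K = (Q₂/Q₁)^(1/4) = (23/48)^(1/4) = 0.832.

K ≈ 0.832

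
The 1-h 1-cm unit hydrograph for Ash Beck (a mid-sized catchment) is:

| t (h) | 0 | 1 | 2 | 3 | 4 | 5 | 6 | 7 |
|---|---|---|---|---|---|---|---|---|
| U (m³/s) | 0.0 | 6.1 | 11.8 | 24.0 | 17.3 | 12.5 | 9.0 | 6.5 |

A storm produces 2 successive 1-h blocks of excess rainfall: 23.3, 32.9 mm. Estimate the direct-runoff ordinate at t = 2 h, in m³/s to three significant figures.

By discrete convolution, Q_j = Σ (P_i / 10 mm) · U_{j−i}.
At t = 2 h (j=2): Q = (23.3/10)·11.8 + (32.9/10)·6.1 = 47.6 m³/s.

Q ≈ 47.6 m³/s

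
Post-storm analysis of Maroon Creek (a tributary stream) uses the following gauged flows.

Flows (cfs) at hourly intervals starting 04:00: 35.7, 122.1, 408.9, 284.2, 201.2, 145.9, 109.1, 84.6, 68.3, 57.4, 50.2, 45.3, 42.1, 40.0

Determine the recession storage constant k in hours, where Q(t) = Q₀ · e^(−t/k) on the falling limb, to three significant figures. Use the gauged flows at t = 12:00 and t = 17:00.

k ≈ 9.35 h

On the falling limb, Q drops from 68.3 to 40.0 cfs between t = 12:00 and t = 17:00 (Δt = 5 h).
k = −Δt / ln(Q₂/Q₁) = −5 / ln(40.0/68.3) = 9.35 h.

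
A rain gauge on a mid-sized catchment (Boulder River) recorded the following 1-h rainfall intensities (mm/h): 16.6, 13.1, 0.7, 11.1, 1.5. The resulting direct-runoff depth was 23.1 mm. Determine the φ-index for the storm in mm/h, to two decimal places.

Only the 3 blocks with intensity above φ contribute runoff: 16.6, 13.1, 11.1 mm/h.
Σ(I−φ)·Δt = d  ⇒  (16.6+13.1+11.1 − 3φ)·1 = 23.1
φ = (40.80 − 23.1/1) / 3 = 5.90 mm/h.

φ ≈ 5.90 mm/h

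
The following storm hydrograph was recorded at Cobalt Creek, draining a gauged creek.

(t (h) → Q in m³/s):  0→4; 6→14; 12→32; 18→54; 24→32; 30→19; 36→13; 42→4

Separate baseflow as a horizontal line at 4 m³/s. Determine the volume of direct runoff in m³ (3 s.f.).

V ≈ 3.02 × 10^6 m³

Direct-runoff ordinates (Q − Q_b): 0.0, 10.0, 28.0, 50.0, 28.0, 15.0, 9.0, 0.0 m³/s.
ΣQ_DR = 140.0 m³/s.
With Δt = 6 h = 21600 s, V = ΣQ_DR · Δt = 140.0 × 21600 = 3.02 × 10^6 m³.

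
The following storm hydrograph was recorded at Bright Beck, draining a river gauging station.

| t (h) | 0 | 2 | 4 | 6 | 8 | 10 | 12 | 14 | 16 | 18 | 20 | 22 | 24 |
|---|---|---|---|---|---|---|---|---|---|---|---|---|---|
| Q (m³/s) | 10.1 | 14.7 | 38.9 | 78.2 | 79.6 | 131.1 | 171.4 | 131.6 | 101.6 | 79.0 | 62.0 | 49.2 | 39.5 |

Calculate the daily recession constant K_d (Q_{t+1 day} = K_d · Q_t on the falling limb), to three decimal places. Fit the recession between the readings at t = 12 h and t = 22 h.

Between t = 12 h and t = 22 h the flow falls from 171.4 to 49.2 m³/s over 5×2 h = 10 h.
Per-interval ratio K = (49.2/171.4)^(1/5) = 0.7791; K_d = K^(24/2) = 0.050.

K_d ≈ 0.050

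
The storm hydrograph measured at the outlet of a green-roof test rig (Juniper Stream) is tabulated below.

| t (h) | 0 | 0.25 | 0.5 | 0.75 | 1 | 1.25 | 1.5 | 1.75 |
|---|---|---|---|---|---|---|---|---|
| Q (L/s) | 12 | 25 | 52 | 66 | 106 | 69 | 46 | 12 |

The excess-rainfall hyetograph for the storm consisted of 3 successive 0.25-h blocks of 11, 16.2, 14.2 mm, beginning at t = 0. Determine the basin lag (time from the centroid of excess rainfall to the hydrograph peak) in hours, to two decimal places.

t_L ≈ 0.61 h

Centroid of excess rainfall: t_c = Σ P_i·t̄_i / ΣP_i = 0.3943 h (block centres at 0.125, 0.375, 0.625 h).
Hydrograph peak occurs at t = 1 h, so basin lag t_L = 1 − 0.3943 = 0.61 h.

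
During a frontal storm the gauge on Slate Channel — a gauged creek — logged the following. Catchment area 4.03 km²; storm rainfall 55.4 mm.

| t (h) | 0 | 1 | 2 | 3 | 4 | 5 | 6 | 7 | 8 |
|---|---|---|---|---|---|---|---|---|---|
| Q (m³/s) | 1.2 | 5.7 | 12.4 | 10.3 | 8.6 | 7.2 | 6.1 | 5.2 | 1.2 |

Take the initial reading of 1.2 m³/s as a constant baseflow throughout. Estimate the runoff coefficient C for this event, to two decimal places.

ΣQ_DR = 47.10 m³/s; V = ΣQ_DR·Δt = 1.696 × 10^5 m³.
Runoff depth d = V / A = 42.07 mm.
C = d / P = 42.07 / 55.4 = 0.76.

C ≈ 0.76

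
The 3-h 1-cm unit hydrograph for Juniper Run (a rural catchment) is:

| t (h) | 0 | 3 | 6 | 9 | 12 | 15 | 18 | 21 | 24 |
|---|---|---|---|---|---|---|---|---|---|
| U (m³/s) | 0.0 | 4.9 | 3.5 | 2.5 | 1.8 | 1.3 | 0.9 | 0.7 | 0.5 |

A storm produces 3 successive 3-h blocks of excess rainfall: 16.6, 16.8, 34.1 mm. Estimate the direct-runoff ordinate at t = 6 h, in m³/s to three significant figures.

By discrete convolution, Q_j = Σ (P_i / 10 mm) · U_{j−i}.
At t = 6 h (j=2): Q = (16.6/10)·3.5 + (16.8/10)·4.9 + (34.1/10)·0.0 = 14.0 m³/s.

Q ≈ 14.0 m³/s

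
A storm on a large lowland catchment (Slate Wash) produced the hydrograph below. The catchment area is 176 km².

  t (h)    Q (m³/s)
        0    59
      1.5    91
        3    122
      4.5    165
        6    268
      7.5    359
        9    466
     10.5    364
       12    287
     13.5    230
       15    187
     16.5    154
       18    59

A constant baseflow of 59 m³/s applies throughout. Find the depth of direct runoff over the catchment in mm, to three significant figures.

Direct runoff: 0.0, 32.0, 63.0, 106.0, 209.0, 300.0, 407.0, 305.0, 228.0, 171.0, 128.0, 95.0, 0.0 m³/s; ΣQ_DR = 2044 m³/s.
V = ΣQ_DR · Δt = 2044 × 5400 s = 1.104 × 10^7 m³.
Over A = 176 km², depth = V / A = 62.7 mm.

d ≈ 62.7 mm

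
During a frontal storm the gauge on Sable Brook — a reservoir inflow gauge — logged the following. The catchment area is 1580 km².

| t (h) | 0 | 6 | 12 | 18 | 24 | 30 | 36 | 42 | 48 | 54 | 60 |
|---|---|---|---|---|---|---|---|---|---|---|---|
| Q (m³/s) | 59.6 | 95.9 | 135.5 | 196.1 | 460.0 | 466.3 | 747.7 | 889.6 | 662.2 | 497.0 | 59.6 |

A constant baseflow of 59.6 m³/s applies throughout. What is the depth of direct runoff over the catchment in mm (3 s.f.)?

d ≈ 49.4 mm

Direct runoff: 0.0, 36.3, 75.9, 136.5, 400.4, 406.7, 688.1, 830.0, 602.6, 437.4, 0.0 m³/s; ΣQ_DR = 3614 m³/s.
V = ΣQ_DR · Δt = 3614 × 21600 s = 7.806 × 10^7 m³.
Over A = 1580 km², depth = V / A = 49.4 mm.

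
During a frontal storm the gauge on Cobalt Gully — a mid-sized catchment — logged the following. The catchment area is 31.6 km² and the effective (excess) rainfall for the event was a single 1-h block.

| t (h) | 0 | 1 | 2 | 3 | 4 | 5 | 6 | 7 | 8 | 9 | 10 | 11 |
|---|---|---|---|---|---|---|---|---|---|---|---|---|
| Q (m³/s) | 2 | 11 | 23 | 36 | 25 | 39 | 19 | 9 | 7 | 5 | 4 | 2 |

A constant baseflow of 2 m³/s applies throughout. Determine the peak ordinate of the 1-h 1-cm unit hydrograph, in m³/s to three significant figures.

Direct runoff: 0.0, 9.0, 21.0, 34.0, 23.0, 37.0, 17.0, 7.0, 5.0, 3.0, 2.0, 0.0 m³/s; ΣQ_DR = 158.0 m³/s, peak = 37.0 m³/s.
Runoff depth d = ΣQ_DR·Δt / A = 158.0 × 3600 / (31.6 km²) = 18.00 mm.
The 1-cm UH is the DRH scaled by (10 mm)/d, so U_p = 37.0 × 10/18.00 = 20.6 m³/s.

U_p ≈ 20.6 m³/s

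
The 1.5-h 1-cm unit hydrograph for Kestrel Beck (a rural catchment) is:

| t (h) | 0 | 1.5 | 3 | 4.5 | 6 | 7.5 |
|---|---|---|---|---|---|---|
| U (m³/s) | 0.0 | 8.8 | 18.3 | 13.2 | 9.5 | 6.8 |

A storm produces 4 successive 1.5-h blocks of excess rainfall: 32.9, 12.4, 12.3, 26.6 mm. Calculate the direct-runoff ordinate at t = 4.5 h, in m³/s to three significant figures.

By discrete convolution, Q_j = Σ (P_i / 10 mm) · U_{j−i}.
At t = 4.5 h (j=3): Q = (32.9/10)·13.2 + (12.4/10)·18.3 + (12.3/10)·8.8 + (26.6/10)·0.0 = 76.9 m³/s.

Q ≈ 76.9 m³/s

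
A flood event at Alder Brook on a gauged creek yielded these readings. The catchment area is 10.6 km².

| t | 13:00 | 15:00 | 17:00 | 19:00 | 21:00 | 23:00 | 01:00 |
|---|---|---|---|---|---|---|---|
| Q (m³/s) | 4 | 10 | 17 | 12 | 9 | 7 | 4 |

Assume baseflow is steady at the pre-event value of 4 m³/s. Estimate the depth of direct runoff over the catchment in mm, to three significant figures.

d ≈ 23.8 mm

Direct runoff: 0.0, 6.0, 13.0, 8.0, 5.0, 3.0, 0.0 m³/s; ΣQ_DR = 35.00 m³/s.
V = ΣQ_DR · Δt = 35.00 × 7200 s = 2.520 × 10^5 m³.
Over A = 10.6 km², depth = V / A = 23.8 mm.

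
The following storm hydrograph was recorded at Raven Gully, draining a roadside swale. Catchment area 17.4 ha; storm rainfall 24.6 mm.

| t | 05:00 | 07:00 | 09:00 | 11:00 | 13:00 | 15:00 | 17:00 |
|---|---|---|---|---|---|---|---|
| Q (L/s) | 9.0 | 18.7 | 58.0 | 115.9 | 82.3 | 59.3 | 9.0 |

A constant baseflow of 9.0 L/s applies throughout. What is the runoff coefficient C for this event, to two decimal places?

ΣQ_DR = 289.2 L/s; V = ΣQ_DR·Δt = 2.082 × 10^6 L.
Runoff depth d = V / A = 11.97 mm.
C = d / P = 11.97 / 24.6 = 0.49.

C ≈ 0.49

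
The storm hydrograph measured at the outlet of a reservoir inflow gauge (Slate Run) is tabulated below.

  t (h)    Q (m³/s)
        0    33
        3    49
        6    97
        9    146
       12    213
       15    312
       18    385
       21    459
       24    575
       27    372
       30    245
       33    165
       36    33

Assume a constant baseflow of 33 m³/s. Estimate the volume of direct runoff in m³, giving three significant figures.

Direct-runoff ordinates (Q − Q_b): 0.0, 16.0, 64.0, 113.0, 180.0, 279.0, 352.0, 426.0, 542.0, 339.0, 212.0, 132.0, 0.0 m³/s.
ΣQ_DR = 2655 m³/s.
With Δt = 3 h = 10800 s, V = ΣQ_DR · Δt = 2655 × 10800 = 2.87 × 10^7 m³.

V ≈ 2.87 × 10^7 m³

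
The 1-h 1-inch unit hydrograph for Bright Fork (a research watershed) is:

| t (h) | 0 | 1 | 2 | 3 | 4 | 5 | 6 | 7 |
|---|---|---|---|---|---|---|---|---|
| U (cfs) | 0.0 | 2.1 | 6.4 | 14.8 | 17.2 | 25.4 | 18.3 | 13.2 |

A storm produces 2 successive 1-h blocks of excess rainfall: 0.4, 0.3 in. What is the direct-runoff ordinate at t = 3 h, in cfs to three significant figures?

Q ≈ 7.84 cfs

By discrete convolution, Q_j = Σ (P_i / 1 in) · U_{j−i}.
At t = 3 h (j=3): Q = (0.4/1)·14.8 + (0.3/1)·6.4 = 7.84 cfs.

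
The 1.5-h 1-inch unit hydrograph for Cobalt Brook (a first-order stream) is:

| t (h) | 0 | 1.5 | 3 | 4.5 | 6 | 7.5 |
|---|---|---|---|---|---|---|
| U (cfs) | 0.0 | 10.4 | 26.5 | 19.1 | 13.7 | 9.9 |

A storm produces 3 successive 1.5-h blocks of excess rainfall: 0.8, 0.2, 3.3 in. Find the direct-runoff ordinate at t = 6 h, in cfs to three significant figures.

Q ≈ 102 cfs

By discrete convolution, Q_j = Σ (P_i / 1 in) · U_{j−i}.
At t = 6 h (j=4): Q = (0.8/1)·13.7 + (0.2/1)·19.1 + (3.3/1)·26.5 = 102 cfs.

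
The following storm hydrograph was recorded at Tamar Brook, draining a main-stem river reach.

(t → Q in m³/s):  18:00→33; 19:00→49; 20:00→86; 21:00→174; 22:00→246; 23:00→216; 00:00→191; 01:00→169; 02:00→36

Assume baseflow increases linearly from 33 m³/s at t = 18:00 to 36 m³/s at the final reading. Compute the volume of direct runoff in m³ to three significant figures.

V ≈ 3.20 × 10^6 m³

Direct-runoff ordinates (Q − Q_b): 0.00, 15.62, 52.25, 139.88, 211.50, 181.12, 155.75, 133.38, 0.00 m³/s.
ΣQ_DR = 889.5 m³/s.
With Δt = 1 h = 3600 s, V = ΣQ_DR · Δt = 889.5 × 3600 = 3.20 × 10^6 m³.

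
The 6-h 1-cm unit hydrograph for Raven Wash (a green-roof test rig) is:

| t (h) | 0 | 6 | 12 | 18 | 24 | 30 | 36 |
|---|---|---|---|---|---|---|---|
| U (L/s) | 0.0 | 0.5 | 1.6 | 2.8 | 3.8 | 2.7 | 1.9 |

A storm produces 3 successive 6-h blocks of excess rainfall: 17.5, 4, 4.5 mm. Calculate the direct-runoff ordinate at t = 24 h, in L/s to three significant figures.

By discrete convolution, Q_j = Σ (P_i / 10 mm) · U_{j−i}.
At t = 24 h (j=4): Q = (17.5/10)·3.8 + (4/10)·2.8 + (4.5/10)·1.6 = 8.49 L/s.

Q ≈ 8.49 L/s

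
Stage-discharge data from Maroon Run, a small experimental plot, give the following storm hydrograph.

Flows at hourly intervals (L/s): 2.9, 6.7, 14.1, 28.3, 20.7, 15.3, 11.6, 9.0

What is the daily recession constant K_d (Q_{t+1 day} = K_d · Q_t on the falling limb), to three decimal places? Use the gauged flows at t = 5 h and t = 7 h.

K_d ≈ 0.002

Between t = 5 h and t = 7 h the flow falls from 15.3 to 9.0 L/s over 2×1 h = 2 h.
Per-interval ratio K = (9.0/15.3)^(1/2) = 0.7670; K_d = K^(24/1) = 0.002.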